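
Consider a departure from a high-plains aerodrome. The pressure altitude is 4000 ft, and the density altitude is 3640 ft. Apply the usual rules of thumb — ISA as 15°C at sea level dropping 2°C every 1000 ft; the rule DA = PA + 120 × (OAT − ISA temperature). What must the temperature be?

Density altitude − pressure altitude = 3640 − 4000 = -360 ft.
At 120 ft/°C that is an ISA deviation of -360/120 = -3°C.
ISA temperature at 4000 ft = 15 − 2 × (4000/1000) = 7°C.
OAT = ISA + deviation = 7 + (-3) = 4°C.

4°C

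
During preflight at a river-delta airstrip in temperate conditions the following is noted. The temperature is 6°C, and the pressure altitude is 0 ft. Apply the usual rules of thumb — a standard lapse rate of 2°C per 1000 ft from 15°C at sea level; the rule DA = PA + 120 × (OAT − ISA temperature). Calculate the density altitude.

-1080 ft

ISA temperature at 0 ft = 15 − 2 × (0/1000) = 15°C.
ISA deviation = 6 − 15 = -9°C.
Density altitude = 0 + 120 × (-9) = 0 + (-1080) = -1080 ft.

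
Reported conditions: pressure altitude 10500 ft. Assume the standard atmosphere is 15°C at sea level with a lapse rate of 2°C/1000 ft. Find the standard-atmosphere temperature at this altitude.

-6°C

ISA temperature = 15 − 2 × (10500/1000) = 15 − 21 = -6°C.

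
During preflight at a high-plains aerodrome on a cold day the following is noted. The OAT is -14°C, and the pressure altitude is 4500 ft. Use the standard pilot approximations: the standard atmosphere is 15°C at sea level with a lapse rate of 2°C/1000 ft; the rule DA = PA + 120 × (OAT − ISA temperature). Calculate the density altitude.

2100 ft

ISA temperature at 4500 ft = 15 − 2 × (4500/1000) = 6°C.
ISA deviation = -14 − 6 = -20°C.
Density altitude = 4500 + 120 × (-20) = 4500 + (-2400) = 2100 ft.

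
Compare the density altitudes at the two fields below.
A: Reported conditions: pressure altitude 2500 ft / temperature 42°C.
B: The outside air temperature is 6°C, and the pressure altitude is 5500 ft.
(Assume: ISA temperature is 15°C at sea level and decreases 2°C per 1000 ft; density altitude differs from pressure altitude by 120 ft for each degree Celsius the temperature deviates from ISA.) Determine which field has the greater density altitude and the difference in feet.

A by 600 ft

A: ISA temp = 10°C, deviation +32°C, DA = 2500 + 120 × 32 = 6340 ft.
B: ISA temp = 4°C, deviation +2°C, DA = 5500 + 120 × 2 = 5740 ft.
A is higher by 6340 − 5740 = 600 ft.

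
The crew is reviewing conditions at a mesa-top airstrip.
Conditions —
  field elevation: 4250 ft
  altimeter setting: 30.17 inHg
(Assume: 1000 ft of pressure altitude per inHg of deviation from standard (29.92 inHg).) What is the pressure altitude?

Pressure correction = (29.92 − 30.17) × 1000 = -250 ft.
Pressure altitude = 4250 + (-250) = 4000 ft.

4000 ft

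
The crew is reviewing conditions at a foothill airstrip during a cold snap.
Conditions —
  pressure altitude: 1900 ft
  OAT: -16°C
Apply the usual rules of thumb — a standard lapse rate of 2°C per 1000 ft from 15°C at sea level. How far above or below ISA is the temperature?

ISA temperature at 1900 ft = 15 − 2 × (1900/1000) = 11.2°C.
Deviation = OAT − ISA = -16 − 11.2 = -27.2°C.

ISA-27.2°C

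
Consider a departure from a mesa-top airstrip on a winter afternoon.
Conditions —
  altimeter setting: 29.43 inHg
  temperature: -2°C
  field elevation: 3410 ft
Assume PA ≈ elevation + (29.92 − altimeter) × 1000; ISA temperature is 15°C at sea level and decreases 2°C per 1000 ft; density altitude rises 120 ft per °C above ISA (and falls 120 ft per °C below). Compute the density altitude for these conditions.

Pressure altitude = 3410 + (29.92 − 29.43) × 1000 = 3410 + (+490) = 3900 ft.
ISA temperature at 3900 ft = 15 − 2 × (3900/1000) = 7.2°C.
ISA deviation = -2 − 7.2 = -9.2°C.
Density altitude = 3900 + 120 × (-9.2) = 2796 ft.

2796 ft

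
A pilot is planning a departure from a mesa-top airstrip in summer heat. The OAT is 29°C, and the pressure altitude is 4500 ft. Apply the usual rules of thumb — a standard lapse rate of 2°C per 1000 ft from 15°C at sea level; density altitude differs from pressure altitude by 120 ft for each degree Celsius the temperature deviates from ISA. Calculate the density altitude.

7260 ft

ISA temperature at 4500 ft = 15 − 2 × (4500/1000) = 6°C.
ISA deviation = 29 − 6 = +23°C.
Density altitude = 4500 + 120 × (23) = 4500 + (+2760) = 7260 ft.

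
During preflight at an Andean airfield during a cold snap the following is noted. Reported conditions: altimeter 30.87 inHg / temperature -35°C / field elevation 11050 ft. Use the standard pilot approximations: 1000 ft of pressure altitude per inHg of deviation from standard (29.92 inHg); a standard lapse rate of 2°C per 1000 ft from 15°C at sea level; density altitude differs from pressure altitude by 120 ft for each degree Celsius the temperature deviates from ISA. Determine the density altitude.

Pressure altitude = 11050 + (29.92 − 30.87) × 1000 = 11050 + (-950) = 10100 ft.
ISA temperature at 10100 ft = 15 − 2 × (10100/1000) = -5.2°C.
ISA deviation = -35 − (-5.2) = -29.8°C.
Density altitude = 10100 + 120 × (-29.8) = 6524 ft.

6524 ft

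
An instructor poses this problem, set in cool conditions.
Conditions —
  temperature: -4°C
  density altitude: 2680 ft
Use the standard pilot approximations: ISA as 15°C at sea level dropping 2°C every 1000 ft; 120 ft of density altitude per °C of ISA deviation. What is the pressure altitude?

DA = PA + 120 × (OAT − (15 − 2·PA/1000)) = PA + 120·OAT − 1800 + 0.24·PA = 1.24·PA + 120·OAT − 1800.
So 1.24·PA = 2680 − 120 × (-4) + 1800 = 4960.
PA = 4960 / 1.24 = 4000 ft.

4000 ft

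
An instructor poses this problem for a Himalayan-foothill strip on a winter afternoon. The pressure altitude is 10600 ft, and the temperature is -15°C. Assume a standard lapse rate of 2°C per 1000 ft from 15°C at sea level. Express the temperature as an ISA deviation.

ISA-8.8°C

ISA temperature at 10600 ft = 15 − 2 × (10600/1000) = -6.2°C.
Deviation = OAT − ISA = -15 − (-6.2) = -8.8°C.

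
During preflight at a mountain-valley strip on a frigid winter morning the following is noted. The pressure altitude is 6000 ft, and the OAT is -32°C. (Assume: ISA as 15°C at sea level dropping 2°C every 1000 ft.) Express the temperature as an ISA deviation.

ISA temperature at 6000 ft = 15 − 2 × (6000/1000) = 3°C.
Deviation = OAT − ISA = -32 − 3 = -35°C.

ISA-35°C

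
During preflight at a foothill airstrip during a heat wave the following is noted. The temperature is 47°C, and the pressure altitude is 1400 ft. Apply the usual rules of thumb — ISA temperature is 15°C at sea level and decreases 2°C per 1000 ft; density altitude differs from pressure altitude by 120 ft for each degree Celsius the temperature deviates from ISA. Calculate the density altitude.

ISA temperature at 1400 ft = 15 − 2 × (1400/1000) = 12.2°C.
ISA deviation = 47 − 12.2 = +34.8°C.
Density altitude = 1400 + 120 × (34.8) = 1400 + (+4176) = 5576 ft.

5576 ft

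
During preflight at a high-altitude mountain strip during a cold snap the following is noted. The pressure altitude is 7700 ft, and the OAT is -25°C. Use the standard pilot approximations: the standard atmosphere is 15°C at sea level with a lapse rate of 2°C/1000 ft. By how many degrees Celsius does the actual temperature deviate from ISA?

ISA temperature at 7700 ft = 15 − 2 × (7700/1000) = -0.4°C.
Deviation = OAT − ISA = -25 − (-0.4) = -24.6°C.

ISA-24.6°C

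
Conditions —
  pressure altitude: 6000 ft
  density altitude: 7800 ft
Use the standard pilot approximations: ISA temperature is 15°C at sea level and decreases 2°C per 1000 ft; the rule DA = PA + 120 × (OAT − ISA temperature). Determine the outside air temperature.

18°C

Density altitude − pressure altitude = 7800 − 6000 = +1800 ft.
At 120 ft/°C that is an ISA deviation of 1800/120 = +15°C.
ISA temperature at 6000 ft = 15 − 2 × (6000/1000) = 3°C.
OAT = ISA + deviation = 3 + (+15) = 18°C.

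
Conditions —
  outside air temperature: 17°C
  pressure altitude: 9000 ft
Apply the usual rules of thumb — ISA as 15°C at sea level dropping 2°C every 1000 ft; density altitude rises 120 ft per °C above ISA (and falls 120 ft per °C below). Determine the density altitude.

ISA temperature at 9000 ft = 15 − 2 × (9000/1000) = -3°C.
ISA deviation = 17 − (-3) = +20°C.
Density altitude = 9000 + 120 × (20) = 9000 + (+2400) = 11400 ft.

11400 ft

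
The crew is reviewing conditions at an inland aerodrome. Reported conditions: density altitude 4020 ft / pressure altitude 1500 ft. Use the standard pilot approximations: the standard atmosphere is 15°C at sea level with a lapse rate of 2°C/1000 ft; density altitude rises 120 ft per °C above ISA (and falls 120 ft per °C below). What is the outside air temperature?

33°C

Density altitude − pressure altitude = 4020 − 1500 = +2520 ft.
At 120 ft/°C that is an ISA deviation of 2520/120 = +21°C.
ISA temperature at 1500 ft = 15 − 2 × (1500/1000) = 12°C.
OAT = ISA + deviation = 12 + (+21) = 33°C.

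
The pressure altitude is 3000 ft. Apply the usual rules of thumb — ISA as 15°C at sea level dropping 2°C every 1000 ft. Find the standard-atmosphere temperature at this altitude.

ISA temperature = 15 − 2 × (3000/1000) = 15 − 6 = 9°C.

9°C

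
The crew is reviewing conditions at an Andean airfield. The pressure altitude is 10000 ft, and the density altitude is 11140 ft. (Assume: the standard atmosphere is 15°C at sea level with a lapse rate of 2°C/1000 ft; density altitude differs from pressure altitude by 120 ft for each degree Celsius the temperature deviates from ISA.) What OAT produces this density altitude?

4.5°C

Density altitude − pressure altitude = 11140 − 10000 = +1140 ft.
At 120 ft/°C that is an ISA deviation of 1140/120 = +9.5°C.
ISA temperature at 10000 ft = 15 − 2 × (10000/1000) = -5°C.
OAT = ISA + deviation = -5 + (+9.5) = 4.5°C.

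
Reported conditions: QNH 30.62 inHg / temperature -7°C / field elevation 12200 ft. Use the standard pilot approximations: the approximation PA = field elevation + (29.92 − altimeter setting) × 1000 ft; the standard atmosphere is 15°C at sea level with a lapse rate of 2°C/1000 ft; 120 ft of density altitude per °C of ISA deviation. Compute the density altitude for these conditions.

Pressure altitude = 12200 + (29.92 − 30.62) × 1000 = 12200 + (-700) = 11500 ft.
ISA temperature at 11500 ft = 15 − 2 × (11500/1000) = -8°C.
ISA deviation = -7 − (-8) = +1°C.
Density altitude = 11500 + 120 × (1) = 11620 ft.

11620 ft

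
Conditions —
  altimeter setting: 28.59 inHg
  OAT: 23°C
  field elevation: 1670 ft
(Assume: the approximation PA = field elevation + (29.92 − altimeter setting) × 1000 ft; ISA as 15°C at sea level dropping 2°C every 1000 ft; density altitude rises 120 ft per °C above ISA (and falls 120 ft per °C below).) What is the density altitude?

Pressure altitude = 1670 + (29.92 − 28.59) × 1000 = 1670 + (+1330) = 3000 ft.
ISA temperature at 3000 ft = 15 − 2 × (3000/1000) = 9°C.
ISA deviation = 23 − 9 = +14°C.
Density altitude = 3000 + 120 × (14) = 4680 ft.

4680 ft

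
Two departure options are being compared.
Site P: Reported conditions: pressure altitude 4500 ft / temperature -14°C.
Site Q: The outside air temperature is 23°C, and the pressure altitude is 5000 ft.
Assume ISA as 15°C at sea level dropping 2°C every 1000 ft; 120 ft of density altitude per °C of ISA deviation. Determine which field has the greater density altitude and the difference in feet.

Site P: ISA temp = 6°C, deviation -20°C, DA = 4500 + 120 × (-20) = 2100 ft.
Site Q: ISA temp = 5°C, deviation +18°C, DA = 5000 + 120 × 18 = 7160 ft.
Site Q is higher by 7160 − 2100 = 5060 ft.

Site Q by 5060 ft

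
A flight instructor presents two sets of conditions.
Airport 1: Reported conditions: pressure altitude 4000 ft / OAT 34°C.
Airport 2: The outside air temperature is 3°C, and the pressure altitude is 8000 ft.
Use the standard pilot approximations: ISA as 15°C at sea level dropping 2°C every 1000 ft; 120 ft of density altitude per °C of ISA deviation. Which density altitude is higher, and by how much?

Airport 1: ISA temp = 7°C, deviation +27°C, DA = 4000 + 120 × 27 = 7240 ft.
Airport 2: ISA temp = -1°C, deviation +4°C, DA = 8000 + 120 × 4 = 8480 ft.
Airport 2 is higher by 8480 − 7240 = 1240 ft.

Airport 2 by 1240 ft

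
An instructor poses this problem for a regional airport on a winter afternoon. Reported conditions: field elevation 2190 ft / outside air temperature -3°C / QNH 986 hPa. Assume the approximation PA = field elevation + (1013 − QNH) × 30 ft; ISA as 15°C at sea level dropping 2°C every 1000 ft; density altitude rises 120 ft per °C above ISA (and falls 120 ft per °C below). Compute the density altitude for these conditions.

1560 ft

Pressure altitude = 2190 + (1013 − 986) × 30 = 2190 + (+810) = 3000 ft.
ISA temperature at 3000 ft = 15 − 2 × (3000/1000) = 9°C.
ISA deviation = -3 − 9 = -12°C.
Density altitude = 3000 + 120 × (-12) = 1560 ft.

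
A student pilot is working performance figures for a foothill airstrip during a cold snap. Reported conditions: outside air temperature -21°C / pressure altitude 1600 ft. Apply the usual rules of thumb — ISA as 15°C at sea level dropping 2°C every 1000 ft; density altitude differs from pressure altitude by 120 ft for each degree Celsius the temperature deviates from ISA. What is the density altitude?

-2336 ft

ISA temperature at 1600 ft = 15 − 2 × (1600/1000) = 11.8°C.
ISA deviation = -21 − 11.8 = -32.8°C.
Density altitude = 1600 + 120 × (-32.8) = 1600 + (-3936) = -2336 ft.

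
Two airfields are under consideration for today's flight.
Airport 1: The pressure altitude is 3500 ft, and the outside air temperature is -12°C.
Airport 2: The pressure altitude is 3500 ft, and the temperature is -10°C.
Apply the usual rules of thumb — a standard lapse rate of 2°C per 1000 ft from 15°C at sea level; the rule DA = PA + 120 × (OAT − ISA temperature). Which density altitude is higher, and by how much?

Airport 2 by 240 ft

Airport 1: ISA temp = 8°C, deviation -20°C, DA = 3500 + 120 × (-20) = 1100 ft.
Airport 2: ISA temp = 8°C, deviation -18°C, DA = 3500 + 120 × (-18) = 1340 ft.
Airport 2 is higher by 1340 − 1100 = 240 ft.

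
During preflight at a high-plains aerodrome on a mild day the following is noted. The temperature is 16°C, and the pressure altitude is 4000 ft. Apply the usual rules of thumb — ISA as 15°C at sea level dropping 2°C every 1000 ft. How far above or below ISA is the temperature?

ISA temperature at 4000 ft = 15 − 2 × (4000/1000) = 7°C.
Deviation = OAT − ISA = 16 − 7 = +9°C.

ISA+9°C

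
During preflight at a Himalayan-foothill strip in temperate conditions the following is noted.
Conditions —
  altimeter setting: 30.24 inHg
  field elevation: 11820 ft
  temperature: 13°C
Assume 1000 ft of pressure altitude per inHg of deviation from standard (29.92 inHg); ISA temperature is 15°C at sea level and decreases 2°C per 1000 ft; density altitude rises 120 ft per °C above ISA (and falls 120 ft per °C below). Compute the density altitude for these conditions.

Pressure altitude = 11820 + (29.92 − 30.24) × 1000 = 11820 + (-320) = 11500 ft.
ISA temperature at 11500 ft = 15 − 2 × (11500/1000) = -8°C.
ISA deviation = 13 − (-8) = +21°C.
Density altitude = 11500 + 120 × (21) = 14020 ft.

14020 ft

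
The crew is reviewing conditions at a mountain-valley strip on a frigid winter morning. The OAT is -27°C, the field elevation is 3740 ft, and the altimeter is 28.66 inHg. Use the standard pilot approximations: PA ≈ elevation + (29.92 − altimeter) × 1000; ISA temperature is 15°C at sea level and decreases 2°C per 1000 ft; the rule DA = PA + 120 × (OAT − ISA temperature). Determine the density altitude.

Pressure altitude = 3740 + (29.92 − 28.66) × 1000 = 3740 + (+1260) = 5000 ft.
ISA temperature at 5000 ft = 15 − 2 × (5000/1000) = 5°C.
ISA deviation = -27 − 5 = -32°C.
Density altitude = 5000 + 120 × (-32) = 1160 ft.

1160 ft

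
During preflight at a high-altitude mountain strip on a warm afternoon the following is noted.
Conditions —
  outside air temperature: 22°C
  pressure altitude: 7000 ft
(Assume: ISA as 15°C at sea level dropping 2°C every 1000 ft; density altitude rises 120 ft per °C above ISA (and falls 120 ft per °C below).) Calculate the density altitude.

9520 ft

ISA temperature at 7000 ft = 15 − 2 × (7000/1000) = 1°C.
ISA deviation = 22 − 1 = +21°C.
Density altitude = 7000 + 120 × (21) = 7000 + (+2520) = 9520 ft.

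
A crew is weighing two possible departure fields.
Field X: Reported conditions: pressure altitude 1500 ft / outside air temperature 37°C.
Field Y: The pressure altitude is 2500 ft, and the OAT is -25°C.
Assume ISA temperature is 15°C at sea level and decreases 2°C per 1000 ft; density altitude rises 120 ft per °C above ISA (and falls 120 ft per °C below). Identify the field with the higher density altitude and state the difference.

Field X by 6200 ft

Field X: ISA temp = 12°C, deviation +25°C, DA = 1500 + 120 × 25 = 4500 ft.
Field Y: ISA temp = 10°C, deviation -35°C, DA = 2500 + 120 × (-35) = -1700 ft.
Field X is higher by 4500 − (-1700) = 6200 ft.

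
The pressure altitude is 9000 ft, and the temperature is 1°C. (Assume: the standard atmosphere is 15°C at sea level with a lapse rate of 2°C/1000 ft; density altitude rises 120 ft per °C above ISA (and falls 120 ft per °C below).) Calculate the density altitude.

ISA temperature at 9000 ft = 15 − 2 × (9000/1000) = -3°C.
ISA deviation = 1 − (-3) = +4°C.
Density altitude = 9000 + 120 × (4) = 9000 + (+480) = 9480 ft.

9480 ft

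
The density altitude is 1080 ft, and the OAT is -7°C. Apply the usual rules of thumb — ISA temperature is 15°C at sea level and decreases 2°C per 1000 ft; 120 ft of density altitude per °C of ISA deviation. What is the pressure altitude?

3000 ft

DA = PA + 120 × (OAT − (15 − 2·PA/1000)) = PA + 120·OAT − 1800 + 0.24·PA = 1.24·PA + 120·OAT − 1800.
So 1.24·PA = 1080 − 120 × (-7) + 1800 = 3720.
PA = 3720 / 1.24 = 3000 ft.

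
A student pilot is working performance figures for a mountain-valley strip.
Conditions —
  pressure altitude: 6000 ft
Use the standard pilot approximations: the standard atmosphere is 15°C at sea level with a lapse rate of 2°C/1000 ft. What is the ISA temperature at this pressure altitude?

ISA temperature = 15 − 2 × (6000/1000) = 15 − 12 = 3°C.

3°C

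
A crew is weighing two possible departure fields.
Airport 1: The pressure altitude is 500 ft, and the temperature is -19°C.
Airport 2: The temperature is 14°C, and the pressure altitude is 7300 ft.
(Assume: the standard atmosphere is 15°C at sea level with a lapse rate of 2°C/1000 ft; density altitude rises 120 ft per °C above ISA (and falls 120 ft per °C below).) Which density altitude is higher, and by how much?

Airport 1: ISA temp = 14°C, deviation -33°C, DA = 500 + 120 × (-33) = -3460 ft.
Airport 2: ISA temp = 0.4°C, deviation +13.6°C, DA = 7300 + 120 × 13.6 = 8932 ft.
Airport 2 is higher by 8932 − (-3460) = 12392 ft.

Airport 2 by 12392 ft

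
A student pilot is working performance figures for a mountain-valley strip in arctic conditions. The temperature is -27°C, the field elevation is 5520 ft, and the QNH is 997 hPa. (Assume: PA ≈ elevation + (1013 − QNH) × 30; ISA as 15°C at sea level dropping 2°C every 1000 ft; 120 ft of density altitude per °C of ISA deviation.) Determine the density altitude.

2400 ft

Pressure altitude = 5520 + (1013 − 997) × 30 = 5520 + (+480) = 6000 ft.
ISA temperature at 6000 ft = 15 − 2 × (6000/1000) = 3°C.
ISA deviation = -27 − 3 = -30°C.
Density altitude = 6000 + 120 × (-30) = 2400 ft.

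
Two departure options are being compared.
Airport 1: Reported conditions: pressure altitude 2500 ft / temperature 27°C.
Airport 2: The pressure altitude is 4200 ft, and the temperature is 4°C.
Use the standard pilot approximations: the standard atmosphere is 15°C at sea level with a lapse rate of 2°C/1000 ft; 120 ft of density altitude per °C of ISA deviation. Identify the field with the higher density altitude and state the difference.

Airport 1: ISA temp = 10°C, deviation +17°C, DA = 2500 + 120 × 17 = 4540 ft.
Airport 2: ISA temp = 6.6°C, deviation -2.6°C, DA = 4200 + 120 × (-2.6) = 3888 ft.
Airport 1 is higher by 4540 − 3888 = 652 ft.

Airport 1 by 652 ft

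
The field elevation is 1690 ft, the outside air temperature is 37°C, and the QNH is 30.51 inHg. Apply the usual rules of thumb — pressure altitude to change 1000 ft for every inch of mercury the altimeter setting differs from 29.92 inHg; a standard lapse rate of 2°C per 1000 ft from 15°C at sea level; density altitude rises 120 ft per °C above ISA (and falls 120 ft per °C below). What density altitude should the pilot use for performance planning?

Pressure altitude = 1690 + (29.92 − 30.51) × 1000 = 1690 + (-590) = 1100 ft.
ISA temperature at 1100 ft = 15 − 2 × (1100/1000) = 12.8°C.
ISA deviation = 37 − 12.8 = +24.2°C.
Density altitude = 1100 + 120 × (24.2) = 4004 ft.

4004 ft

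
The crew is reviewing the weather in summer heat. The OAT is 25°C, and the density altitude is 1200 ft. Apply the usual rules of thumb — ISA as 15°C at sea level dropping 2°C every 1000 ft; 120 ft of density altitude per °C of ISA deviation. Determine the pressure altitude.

DA = PA + 120 × (OAT − (15 − 2·PA/1000)) = PA + 120·OAT − 1800 + 0.24·PA = 1.24·PA + 120·OAT − 1800.
So 1.24·PA = 1200 − 120 × 25 + 1800 = 0.
PA = 0 / 1.24 = 0 ft.

0 ft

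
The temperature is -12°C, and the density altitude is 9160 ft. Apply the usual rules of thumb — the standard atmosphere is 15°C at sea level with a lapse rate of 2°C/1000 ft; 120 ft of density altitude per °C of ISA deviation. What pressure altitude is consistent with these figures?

DA = PA + 120 × (OAT − (15 − 2·PA/1000)) = PA + 120·OAT − 1800 + 0.24·PA = 1.24·PA + 120·OAT − 1800.
So 1.24·PA = 9160 − 120 × (-12) + 1800 = 12400.
PA = 12400 / 1.24 = 10000 ft.

10000 ft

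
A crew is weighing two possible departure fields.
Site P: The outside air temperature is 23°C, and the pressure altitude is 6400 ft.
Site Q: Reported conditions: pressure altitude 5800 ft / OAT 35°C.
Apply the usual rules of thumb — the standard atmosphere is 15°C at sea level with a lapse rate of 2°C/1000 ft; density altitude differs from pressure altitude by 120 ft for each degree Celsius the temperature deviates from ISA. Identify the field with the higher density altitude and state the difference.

Site Q by 696 ft

Site P: ISA temp = 2.2°C, deviation +20.8°C, DA = 6400 + 120 × 20.8 = 8896 ft.
Site Q: ISA temp = 3.4°C, deviation +31.6°C, DA = 5800 + 120 × 31.6 = 9592 ft.
Site Q is higher by 9592 − 8896 = 696 ft.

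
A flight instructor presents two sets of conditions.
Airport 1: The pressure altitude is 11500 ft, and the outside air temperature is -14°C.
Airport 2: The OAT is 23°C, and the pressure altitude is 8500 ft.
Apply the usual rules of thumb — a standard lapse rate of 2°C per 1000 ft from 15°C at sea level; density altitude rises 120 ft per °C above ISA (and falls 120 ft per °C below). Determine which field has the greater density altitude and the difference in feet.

Airport 1: ISA temp = -8°C, deviation -6°C, DA = 11500 + 120 × (-6) = 10780 ft.
Airport 2: ISA temp = -2°C, deviation +25°C, DA = 8500 + 120 × 25 = 11500 ft.
Airport 2 is higher by 11500 − 10780 = 720 ft.

Airport 2 by 720 ft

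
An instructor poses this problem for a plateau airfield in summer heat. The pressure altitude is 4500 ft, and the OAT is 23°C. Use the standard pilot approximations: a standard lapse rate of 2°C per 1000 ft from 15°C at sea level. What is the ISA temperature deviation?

ISA+17°C

ISA temperature at 4500 ft = 15 − 2 × (4500/1000) = 6°C.
Deviation = OAT − ISA = 23 − 6 = +17°C.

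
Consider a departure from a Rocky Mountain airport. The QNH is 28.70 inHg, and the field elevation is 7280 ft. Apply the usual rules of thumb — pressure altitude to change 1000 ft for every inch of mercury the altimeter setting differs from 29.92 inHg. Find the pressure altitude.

Pressure correction = (29.92 − 28.70) × 1000 = +1220 ft.
Pressure altitude = 7280 + (+1220) = 8500 ft.

8500 ft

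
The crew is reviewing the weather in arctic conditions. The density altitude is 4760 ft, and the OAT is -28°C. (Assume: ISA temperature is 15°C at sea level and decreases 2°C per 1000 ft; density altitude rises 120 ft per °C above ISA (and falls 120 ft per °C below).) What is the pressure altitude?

DA = PA + 120 × (OAT − (15 − 2·PA/1000)) = PA + 120·OAT − 1800 + 0.24·PA = 1.24·PA + 120·OAT − 1800.
So 1.24·PA = 4760 − 120 × (-28) + 1800 = 9920.
PA = 9920 / 1.24 = 8000 ft.

8000 ft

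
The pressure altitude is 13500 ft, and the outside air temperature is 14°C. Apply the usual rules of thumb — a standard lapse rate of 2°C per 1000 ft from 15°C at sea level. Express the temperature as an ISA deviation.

ISA+26°C

ISA temperature at 13500 ft = 15 − 2 × (13500/1000) = -12°C.
Deviation = OAT − ISA = 14 − (-12) = +26°C.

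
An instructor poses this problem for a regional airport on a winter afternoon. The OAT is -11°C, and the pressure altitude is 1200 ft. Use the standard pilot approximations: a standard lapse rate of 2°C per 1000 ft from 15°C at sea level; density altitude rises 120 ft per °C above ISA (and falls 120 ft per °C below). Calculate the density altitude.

-1632 ft

ISA temperature at 1200 ft = 15 − 2 × (1200/1000) = 12.6°C.
ISA deviation = -11 − 12.6 = -23.6°C.
Density altitude = 1200 + 120 × (-23.6) = 1200 + (-2832) = -1632 ft.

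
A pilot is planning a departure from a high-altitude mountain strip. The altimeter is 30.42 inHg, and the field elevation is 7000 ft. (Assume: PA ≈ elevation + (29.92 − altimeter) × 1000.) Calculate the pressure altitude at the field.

Pressure correction = (29.92 − 30.42) × 1000 = -500 ft.
Pressure altitude = 7000 + (-500) = 6500 ft.

6500 ft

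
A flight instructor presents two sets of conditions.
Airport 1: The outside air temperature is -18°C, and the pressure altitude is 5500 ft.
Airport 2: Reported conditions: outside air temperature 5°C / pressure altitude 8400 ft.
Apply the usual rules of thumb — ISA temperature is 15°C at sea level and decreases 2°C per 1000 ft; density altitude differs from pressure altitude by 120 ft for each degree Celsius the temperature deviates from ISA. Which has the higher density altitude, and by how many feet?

Airport 2 by 6356 ft

Airport 1: ISA temp = 4°C, deviation -22°C, DA = 5500 + 120 × (-22) = 2860 ft.
Airport 2: ISA temp = -1.8°C, deviation +6.8°C, DA = 8400 + 120 × 6.8 = 9216 ft.
Airport 2 is higher by 9216 − 2860 = 6356 ft.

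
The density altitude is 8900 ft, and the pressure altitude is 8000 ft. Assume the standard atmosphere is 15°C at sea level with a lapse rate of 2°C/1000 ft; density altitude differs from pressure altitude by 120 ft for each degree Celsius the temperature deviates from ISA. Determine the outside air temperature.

Density altitude − pressure altitude = 8900 − 8000 = +900 ft.
At 120 ft/°C that is an ISA deviation of 900/120 = +7.5°C.
ISA temperature at 8000 ft = 15 − 2 × (8000/1000) = -1°C.
OAT = ISA + deviation = -1 + (+7.5) = 6.5°C.

6.5°C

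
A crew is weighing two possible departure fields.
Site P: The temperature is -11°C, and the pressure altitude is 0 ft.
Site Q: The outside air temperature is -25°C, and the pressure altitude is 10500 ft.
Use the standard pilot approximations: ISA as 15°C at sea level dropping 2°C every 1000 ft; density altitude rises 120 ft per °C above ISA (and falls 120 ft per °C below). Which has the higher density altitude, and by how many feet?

Site Q by 11340 ft

Site P: ISA temp = 15°C, deviation -26°C, DA = 0 + 120 × (-26) = -3120 ft.
Site Q: ISA temp = -6°C, deviation -19°C, DA = 10500 + 120 × (-19) = 8220 ft.
Site Q is higher by 8220 − (-3120) = 11340 ft.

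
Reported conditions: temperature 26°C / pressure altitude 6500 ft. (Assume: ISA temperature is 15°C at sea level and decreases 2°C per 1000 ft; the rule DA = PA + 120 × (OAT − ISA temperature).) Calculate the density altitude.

9380 ft

ISA temperature at 6500 ft = 15 − 2 × (6500/1000) = 2°C.
ISA deviation = 26 − 2 = +24°C.
Density altitude = 6500 + 120 × (24) = 6500 + (+2880) = 9380 ft.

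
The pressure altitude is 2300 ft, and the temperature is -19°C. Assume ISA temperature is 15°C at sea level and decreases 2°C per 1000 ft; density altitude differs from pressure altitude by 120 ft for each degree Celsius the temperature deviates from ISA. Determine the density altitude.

ISA temperature at 2300 ft = 15 − 2 × (2300/1000) = 10.4°C.
ISA deviation = -19 − 10.4 = -29.4°C.
Density altitude = 2300 + 120 × (-29.4) = 2300 + (-3528) = -1228 ft.

-1228 ft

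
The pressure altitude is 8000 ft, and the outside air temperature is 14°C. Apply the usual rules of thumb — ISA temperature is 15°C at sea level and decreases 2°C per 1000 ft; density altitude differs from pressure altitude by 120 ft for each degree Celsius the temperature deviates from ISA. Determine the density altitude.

ISA temperature at 8000 ft = 15 − 2 × (8000/1000) = -1°C.
ISA deviation = 14 − (-1) = +15°C.
Density altitude = 8000 + 120 × (15) = 8000 + (+1800) = 9800 ft.

9800 ft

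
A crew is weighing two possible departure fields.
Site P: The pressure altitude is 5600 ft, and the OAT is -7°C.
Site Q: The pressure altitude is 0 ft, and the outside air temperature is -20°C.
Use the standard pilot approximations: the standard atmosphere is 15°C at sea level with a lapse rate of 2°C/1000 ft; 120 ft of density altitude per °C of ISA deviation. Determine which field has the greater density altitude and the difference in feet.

Site P by 8504 ft

Site P: ISA temp = 3.8°C, deviation -10.8°C, DA = 5600 + 120 × (-10.8) = 4304 ft.
Site Q: ISA temp = 15°C, deviation -35°C, DA = 0 + 120 × (-35) = -4200 ft.
Site P is higher by 4304 − (-4200) = 8504 ft.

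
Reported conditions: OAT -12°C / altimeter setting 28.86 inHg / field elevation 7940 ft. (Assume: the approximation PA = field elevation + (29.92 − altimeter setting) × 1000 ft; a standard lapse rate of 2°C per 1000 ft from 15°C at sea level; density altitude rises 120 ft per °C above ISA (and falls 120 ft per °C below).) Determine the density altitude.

7920 ft

Pressure altitude = 7940 + (29.92 − 28.86) × 1000 = 7940 + (+1060) = 9000 ft.
ISA temperature at 9000 ft = 15 − 2 × (9000/1000) = -3°C.
ISA deviation = -12 − (-3) = -9°C.
Density altitude = 9000 + 120 × (-9) = 7920 ft.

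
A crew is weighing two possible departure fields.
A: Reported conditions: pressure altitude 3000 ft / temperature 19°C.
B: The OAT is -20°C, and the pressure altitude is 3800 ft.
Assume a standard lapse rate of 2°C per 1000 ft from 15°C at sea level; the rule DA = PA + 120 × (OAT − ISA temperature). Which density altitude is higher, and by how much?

A: ISA temp = 9°C, deviation +10°C, DA = 3000 + 120 × 10 = 4200 ft.
B: ISA temp = 7.4°C, deviation -27.4°C, DA = 3800 + 120 × (-27.4) = 512 ft.
A is higher by 4200 − 512 = 3688 ft.

A by 3688 ft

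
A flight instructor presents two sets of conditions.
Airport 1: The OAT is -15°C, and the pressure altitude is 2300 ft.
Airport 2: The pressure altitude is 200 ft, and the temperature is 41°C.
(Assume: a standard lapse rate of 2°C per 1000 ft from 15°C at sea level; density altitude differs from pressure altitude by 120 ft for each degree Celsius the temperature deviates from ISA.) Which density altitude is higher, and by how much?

Airport 1: ISA temp = 10.4°C, deviation -25.4°C, DA = 2300 + 120 × (-25.4) = -748 ft.
Airport 2: ISA temp = 14.6°C, deviation +26.4°C, DA = 200 + 120 × 26.4 = 3368 ft.
Airport 2 is higher by 3368 − (-748) = 4116 ft.

Airport 2 by 4116 ft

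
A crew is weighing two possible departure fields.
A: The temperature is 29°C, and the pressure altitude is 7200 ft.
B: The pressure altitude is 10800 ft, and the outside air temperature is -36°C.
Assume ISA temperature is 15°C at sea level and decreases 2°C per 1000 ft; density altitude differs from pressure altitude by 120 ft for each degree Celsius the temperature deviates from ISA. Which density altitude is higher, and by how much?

A by 3336 ft

A: ISA temp = 0.6°C, deviation +28.4°C, DA = 7200 + 120 × 28.4 = 10608 ft.
B: ISA temp = -6.6°C, deviation -29.4°C, DA = 10800 + 120 × (-29.4) = 7272 ft.
A is higher by 10608 − 7272 = 3336 ft.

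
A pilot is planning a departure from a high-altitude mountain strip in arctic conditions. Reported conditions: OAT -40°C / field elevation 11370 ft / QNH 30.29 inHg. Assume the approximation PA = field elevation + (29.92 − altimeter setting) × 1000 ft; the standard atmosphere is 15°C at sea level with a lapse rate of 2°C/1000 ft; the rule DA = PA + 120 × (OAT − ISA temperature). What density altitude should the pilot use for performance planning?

Pressure altitude = 11370 + (29.92 − 30.29) × 1000 = 11370 + (-370) = 11000 ft.
ISA temperature at 11000 ft = 15 − 2 × (11000/1000) = -7°C.
ISA deviation = -40 − (-7) = -33°C.
Density altitude = 11000 + 120 × (-33) = 7040 ft.

7040 ft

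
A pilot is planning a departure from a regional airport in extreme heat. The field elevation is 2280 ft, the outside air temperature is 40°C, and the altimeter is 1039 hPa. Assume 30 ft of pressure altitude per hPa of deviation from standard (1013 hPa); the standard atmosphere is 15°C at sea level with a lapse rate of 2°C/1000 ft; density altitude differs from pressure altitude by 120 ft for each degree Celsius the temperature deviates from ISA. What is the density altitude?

4860 ft

Pressure altitude = 2280 + (1013 − 1039) × 30 = 2280 + (-780) = 1500 ft.
ISA temperature at 1500 ft = 15 − 2 × (1500/1000) = 12°C.
ISA deviation = 40 − 12 = +28°C.
Density altitude = 1500 + 120 × (28) = 4860 ft.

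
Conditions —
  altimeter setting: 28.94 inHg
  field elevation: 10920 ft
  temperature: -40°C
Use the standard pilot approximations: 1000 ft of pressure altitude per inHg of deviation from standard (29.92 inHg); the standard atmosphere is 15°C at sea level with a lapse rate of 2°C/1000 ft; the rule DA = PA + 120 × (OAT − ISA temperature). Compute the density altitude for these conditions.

Pressure altitude = 10920 + (29.92 − 28.94) × 1000 = 10920 + (+980) = 11900 ft.
ISA temperature at 11900 ft = 15 − 2 × (11900/1000) = -8.8°C.
ISA deviation = -40 − (-8.8) = -31.2°C.
Density altitude = 11900 + 120 × (-31.2) = 8156 ft.

8156 ft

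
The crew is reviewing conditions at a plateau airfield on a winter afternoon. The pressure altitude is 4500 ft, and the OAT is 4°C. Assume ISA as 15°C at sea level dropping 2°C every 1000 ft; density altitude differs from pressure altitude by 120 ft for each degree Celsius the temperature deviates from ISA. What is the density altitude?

4260 ft

ISA temperature at 4500 ft = 15 − 2 × (4500/1000) = 6°C.
ISA deviation = 4 − 6 = -2°C.
Density altitude = 4500 + 120 × (-2) = 4500 + (-240) = 4260 ft.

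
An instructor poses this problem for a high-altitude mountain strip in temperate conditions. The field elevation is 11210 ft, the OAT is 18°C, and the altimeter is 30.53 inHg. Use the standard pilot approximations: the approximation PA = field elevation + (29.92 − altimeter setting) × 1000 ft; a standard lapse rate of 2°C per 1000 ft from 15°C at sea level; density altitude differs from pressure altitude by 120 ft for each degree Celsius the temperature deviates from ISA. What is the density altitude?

13504 ft

Pressure altitude = 11210 + (29.92 − 30.53) × 1000 = 11210 + (-610) = 10600 ft.
ISA temperature at 10600 ft = 15 − 2 × (10600/1000) = -6.2°C.
ISA deviation = 18 − (-6.2) = +24.2°C.
Density altitude = 10600 + 120 × (24.2) = 13504 ft.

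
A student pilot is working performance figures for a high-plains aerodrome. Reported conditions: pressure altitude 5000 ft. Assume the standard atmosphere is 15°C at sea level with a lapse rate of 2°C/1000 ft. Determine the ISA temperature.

ISA temperature = 15 − 2 × (5000/1000) = 15 − 10 = 5°C.

5°C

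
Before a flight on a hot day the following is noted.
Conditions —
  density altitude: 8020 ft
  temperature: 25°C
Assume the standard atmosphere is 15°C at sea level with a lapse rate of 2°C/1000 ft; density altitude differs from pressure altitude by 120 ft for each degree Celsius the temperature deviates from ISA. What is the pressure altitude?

5500 ft

DA = PA + 120 × (OAT − (15 − 2·PA/1000)) = PA + 120·OAT − 1800 + 0.24·PA = 1.24·PA + 120·OAT − 1800.
So 1.24·PA = 8020 − 120 × 25 + 1800 = 6820.
PA = 6820 / 1.24 = 5500 ft.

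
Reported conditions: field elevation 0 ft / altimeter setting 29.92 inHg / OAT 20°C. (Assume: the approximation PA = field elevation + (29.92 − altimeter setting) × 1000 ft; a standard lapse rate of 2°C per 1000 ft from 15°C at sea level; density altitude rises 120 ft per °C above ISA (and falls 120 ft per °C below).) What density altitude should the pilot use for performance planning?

Pressure altitude = 0 + (29.92 − 29.92) × 1000 = 0 + (0) = 0 ft.
ISA temperature at 0 ft = 15 − 2 × (0/1000) = 15°C.
ISA deviation = 20 − 15 = +5°C.
Density altitude = 0 + 120 × (5) = 600 ft.

600 ft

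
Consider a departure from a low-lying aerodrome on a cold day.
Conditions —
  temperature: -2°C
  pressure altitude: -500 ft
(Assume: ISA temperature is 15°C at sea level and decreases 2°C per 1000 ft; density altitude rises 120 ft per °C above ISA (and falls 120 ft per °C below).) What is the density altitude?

-2660 ft

ISA temperature at -500 ft = 15 − 2 × (-500/1000) = 16°C.
ISA deviation = -2 − 16 = -18°C.
Density altitude = -500 + 120 × (-18) = -500 + (-2160) = -2660 ft.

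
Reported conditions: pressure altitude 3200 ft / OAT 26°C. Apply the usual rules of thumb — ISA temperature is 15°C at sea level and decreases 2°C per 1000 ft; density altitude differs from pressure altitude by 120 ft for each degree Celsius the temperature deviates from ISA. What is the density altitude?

ISA temperature at 3200 ft = 15 − 2 × (3200/1000) = 8.6°C.
ISA deviation = 26 − 8.6 = +17.4°C.
Density altitude = 3200 + 120 × (17.4) = 3200 + (+2088) = 5288 ft.

5288 ft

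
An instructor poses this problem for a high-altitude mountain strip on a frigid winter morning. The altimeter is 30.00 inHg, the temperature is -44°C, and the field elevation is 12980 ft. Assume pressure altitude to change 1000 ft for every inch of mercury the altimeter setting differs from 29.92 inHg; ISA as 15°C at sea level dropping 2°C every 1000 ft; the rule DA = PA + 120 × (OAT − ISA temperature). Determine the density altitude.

Pressure altitude = 12980 + (29.92 − 30.00) × 1000 = 12980 + (-80) = 12900 ft.
ISA temperature at 12900 ft = 15 − 2 × (12900/1000) = -10.8°C.
ISA deviation = -44 − (-10.8) = -33.2°C.
Density altitude = 12900 + 120 × (-33.2) = 8916 ft.

8916 ft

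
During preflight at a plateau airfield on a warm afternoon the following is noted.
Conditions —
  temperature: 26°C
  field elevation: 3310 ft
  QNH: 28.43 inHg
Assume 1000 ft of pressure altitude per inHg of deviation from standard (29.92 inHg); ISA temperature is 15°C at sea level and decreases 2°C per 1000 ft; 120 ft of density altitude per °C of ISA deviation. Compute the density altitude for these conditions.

7272 ft

Pressure altitude = 3310 + (29.92 − 28.43) × 1000 = 3310 + (+1490) = 4800 ft.
ISA temperature at 4800 ft = 15 − 2 × (4800/1000) = 5.4°C.
ISA deviation = 26 − 5.4 = +20.6°C.
Density altitude = 4800 + 120 × (20.6) = 7272 ft.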